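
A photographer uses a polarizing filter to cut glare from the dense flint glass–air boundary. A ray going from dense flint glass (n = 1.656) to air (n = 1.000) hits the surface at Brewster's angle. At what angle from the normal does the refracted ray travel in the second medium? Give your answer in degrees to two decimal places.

θ_B = arctan(n₂/n₁) = arctan(1.000/1.656) = 31.13°.
At Brewster's angle the reflected and refracted rays are perpendicular, so θ_t = 90° − θ_B = 90° − 31.13° = 58.87°.

θ_t ≈ 58.87°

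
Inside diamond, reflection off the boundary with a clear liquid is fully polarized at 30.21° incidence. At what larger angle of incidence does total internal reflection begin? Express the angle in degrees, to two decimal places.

θ_c ≈ 35.61°

n₂/n₁ = tan 30.21° = 0.5822; the critical angle satisfies sin θ_c = n₂/n₁.
θ_c = arcsin(0.5822) = 35.61°.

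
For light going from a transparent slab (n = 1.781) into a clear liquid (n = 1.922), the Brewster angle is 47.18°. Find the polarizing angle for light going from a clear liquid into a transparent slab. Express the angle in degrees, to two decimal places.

tan θ_B' = n₁/n₂ = 1/tan θ_B, so θ_B' = 90° − θ_B.
θ_B' = 90° − 47.18° = 42.82°.

θ_B' ≈ 42.82°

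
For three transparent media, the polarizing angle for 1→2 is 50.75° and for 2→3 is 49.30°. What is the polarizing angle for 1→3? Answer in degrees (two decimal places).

θ_B ≈ 54.90°

n₂/n₁ = tan 50.75° = 1.2239 and n₃/n₂ = tan 49.30° = 1.1626.
So n₃/n₁ = (n₂/n₁)(n₃/n₂) = 1.2239 × 1.1626 = 1.4230.
θ_B(1→3) = arctan(1.4230) = 54.90°.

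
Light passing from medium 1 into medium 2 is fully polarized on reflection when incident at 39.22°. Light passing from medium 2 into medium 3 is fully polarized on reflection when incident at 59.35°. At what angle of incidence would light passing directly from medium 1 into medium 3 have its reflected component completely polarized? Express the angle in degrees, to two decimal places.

θ_B ≈ 54.02°

n₂/n₁ = tan 39.22° = 0.8162 and n₃/n₂ = tan 59.35° = 1.6875.
Multiplying, n₃/n₁ = 0.8162 × 1.6875 = 1.3773, and θ_B(1→3) = arctan 1.3773 = 54.02°.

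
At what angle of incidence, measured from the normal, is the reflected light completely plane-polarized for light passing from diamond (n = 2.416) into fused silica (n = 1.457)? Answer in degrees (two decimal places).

Brewster's condition: tan θ_B = n₂/n₁ = 1.457/2.416 = 0.6031. Taking the arctangent, θ_B = 31.09°.

θ_B ≈ 31.09°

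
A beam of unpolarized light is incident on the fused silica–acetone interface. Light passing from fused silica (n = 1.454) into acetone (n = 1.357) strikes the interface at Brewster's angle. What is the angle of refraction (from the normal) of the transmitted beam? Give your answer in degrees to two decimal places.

tan θ_B = n₂/n₁ = 1.357/1.454 = 0.9333, so θ_B = 43.02°.
At Brewster's angle the reflected and refracted rays are perpendicular, so θ_t = 90° − θ_B = 90° − 43.02° = 46.98°.

θ_t ≈ 46.98°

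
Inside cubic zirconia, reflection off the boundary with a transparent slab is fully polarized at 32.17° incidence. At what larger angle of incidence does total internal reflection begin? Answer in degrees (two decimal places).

tan θ_B = n₂/n₁ = tan 32.17° = 0.6290.
Total internal reflection: sin θ_c = n₂/n₁ = 0.6290.
θ_c = arcsin(0.6290) = 38.98°.

θ_c ≈ 38.98°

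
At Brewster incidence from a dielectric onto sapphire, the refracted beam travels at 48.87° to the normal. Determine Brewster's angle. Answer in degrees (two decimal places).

Brewster's condition makes the reflected and refracted beams perpendicular: θ_B + θ_t = 90°.
So θ_B = 90° − θ_t = 90° − 48.87° = 41.13°.

θ_B ≈ 41.13°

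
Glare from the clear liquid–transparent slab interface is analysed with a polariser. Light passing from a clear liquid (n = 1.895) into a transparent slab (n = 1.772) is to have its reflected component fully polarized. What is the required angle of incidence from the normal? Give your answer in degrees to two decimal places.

θ_B ≈ 43.08°

The reflected p-component vanishes when tan θ_B = n₂/n₁.
Here n₂/n₁ = 1.772/1.895 = 0.9351, and Brewster's law gives tan θ_B = n₂/n₁.
So θ_B = arctan 0.9351 = 43.08°.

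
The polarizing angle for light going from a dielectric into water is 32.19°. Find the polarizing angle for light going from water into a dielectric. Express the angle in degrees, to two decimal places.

The two Brewster angles are complementary: θ_B' = 90° − θ_B = 90° − 32.19° = 57.81°.

θ_B' ≈ 57.81°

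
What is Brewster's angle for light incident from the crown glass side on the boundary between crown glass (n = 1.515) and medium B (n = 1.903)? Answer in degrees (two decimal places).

tan θ_B = n₂/n₁ = 1.903/1.515 = 1.2561.
θ_B = arctan(1.2561) = 51.48°.

θ_B ≈ 51.48°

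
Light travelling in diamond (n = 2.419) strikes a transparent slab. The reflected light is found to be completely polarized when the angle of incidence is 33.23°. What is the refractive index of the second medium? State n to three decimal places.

At the polarizing angle, tan θ_B = n₂/n₁ with n₁ on the incident side (diamond) and n₂ on the transmitted side (a transparent slab).
n₂ = n₁ tan θ_B = 2.419 × tan 33.23° = 1.585.

n ≈ 1.585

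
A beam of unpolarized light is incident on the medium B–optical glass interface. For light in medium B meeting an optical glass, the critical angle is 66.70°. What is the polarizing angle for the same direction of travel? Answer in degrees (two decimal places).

At the critical angle sin θ_c = n₂/n₁, giving n₂/n₁ = sin 66.70° = 0.9184.
Then tan θ_B = n₂/n₁ = 0.9184, so θ_B = arctan 0.9184 = 42.57°.

θ_B ≈ 42.57°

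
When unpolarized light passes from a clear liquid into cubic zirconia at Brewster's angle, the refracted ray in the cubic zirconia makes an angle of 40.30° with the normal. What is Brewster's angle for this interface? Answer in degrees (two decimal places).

θ_B ≈ 49.70°

At Brewster's angle the reflected and refracted rays are perpendicular, so θ_B + θ_t = 90°.
θ_B = 90° − 40.30° = 49.70°.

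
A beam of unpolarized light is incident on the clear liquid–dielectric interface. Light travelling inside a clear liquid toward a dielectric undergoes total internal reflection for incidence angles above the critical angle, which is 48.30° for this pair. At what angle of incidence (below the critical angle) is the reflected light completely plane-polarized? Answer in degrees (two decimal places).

At the critical angle sin θ_c = n₂/n₁, giving n₂/n₁ = sin 48.30° = 0.7466.
Then tan θ_B = n₂/n₁ = 0.7466, so θ_B = arctan 0.7466 = 36.75°.

θ_B ≈ 36.75°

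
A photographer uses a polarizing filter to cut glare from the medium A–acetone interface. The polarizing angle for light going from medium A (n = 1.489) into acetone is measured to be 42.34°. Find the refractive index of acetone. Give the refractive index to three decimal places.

Brewster's law: tan θ_B = n₂/n₁ (light incident in medium A, refracted into acetone).
n₂ = n₁ tan θ_B = 1.489 × tan 42.34° = 1.357.

n ≈ 1.357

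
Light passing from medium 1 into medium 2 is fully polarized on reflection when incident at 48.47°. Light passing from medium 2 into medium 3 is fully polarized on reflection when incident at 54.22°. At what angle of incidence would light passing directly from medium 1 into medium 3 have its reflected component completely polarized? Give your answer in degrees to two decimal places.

θ_B ≈ 57.45°

tan θ_B(1→2) = n₂/n₁ = tan 48.47° = 1.1291.
tan θ_B(2→3) = n₃/n₂ = tan 54.22° = 1.3876.
So n₃/n₁ = (n₂/n₁)(n₃/n₂) = 1.1291 × 1.3876 = 1.5667.
θ_B(1→3) = arctan(1.5667) = 57.45°.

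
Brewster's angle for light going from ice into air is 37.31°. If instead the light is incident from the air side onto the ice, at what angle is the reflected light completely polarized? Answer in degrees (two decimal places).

θ_B' ≈ 52.69°

tan θ_B' = n₁/n₂ = 1/tan θ_B, so θ_B' = 90° − θ_B.
θ_B' = 90° − 37.31° = 52.69°.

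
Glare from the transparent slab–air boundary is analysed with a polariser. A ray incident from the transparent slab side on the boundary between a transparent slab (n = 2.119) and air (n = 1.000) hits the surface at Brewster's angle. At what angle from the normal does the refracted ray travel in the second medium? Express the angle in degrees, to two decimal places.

θ_t ≈ 64.74°

θ_B = arctan(n₂/n₁) = arctan(1.000/2.119) = 25.26°.
Since θ_B + θ_t = 90° at Brewster incidence, θ_t = 90° − 25.26° = 64.74°.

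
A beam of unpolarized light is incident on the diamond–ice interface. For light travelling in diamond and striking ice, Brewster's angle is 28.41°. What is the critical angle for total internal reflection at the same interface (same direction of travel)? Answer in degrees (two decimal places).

n₂/n₁ = tan 28.41° = 0.5409; the critical angle satisfies sin θ_c = n₂/n₁.
θ_c = arcsin(0.5409) = 32.75°.

θ_c ≈ 32.75°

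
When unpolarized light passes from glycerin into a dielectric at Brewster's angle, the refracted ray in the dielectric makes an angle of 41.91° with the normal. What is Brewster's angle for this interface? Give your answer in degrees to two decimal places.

θ_B ≈ 48.09°

Brewster's condition makes the reflected and refracted beams perpendicular: θ_B + θ_t = 90°.
θ_B = 90° − 41.91° = 48.09°.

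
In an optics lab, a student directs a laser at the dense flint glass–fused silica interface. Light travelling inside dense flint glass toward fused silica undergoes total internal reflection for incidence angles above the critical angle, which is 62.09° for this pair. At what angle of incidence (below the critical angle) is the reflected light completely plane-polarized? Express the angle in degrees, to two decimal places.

θ_B ≈ 41.47°

n₂/n₁ = sin θ_c = sin 62.09° = 0.8837.
tan θ_B equals the same ratio, so θ_B = arctan(0.8837) = 41.47°.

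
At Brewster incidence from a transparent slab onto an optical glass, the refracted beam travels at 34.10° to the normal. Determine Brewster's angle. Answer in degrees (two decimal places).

θ_B ≈ 55.90°

Since the reflected and refracted rays are at right angles at the polarizing angle, θ_B + θ_t = 90°.
So θ_B = 90° − θ_t = 90° − 34.10° = 55.90°.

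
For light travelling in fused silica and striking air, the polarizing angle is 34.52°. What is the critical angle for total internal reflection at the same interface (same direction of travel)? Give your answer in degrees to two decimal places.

From Brewster, n₂/n₁ = tan θ_B = tan 34.52° = 0.6878.
Then sin θ_c = n₂/n₁ = 0.6878, so θ_c = arcsin 0.6878 = 43.46°.

θ_c ≈ 43.46°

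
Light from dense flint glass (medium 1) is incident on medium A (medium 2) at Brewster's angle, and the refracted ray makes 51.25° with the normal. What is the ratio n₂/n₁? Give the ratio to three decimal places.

θ_B + θ_t = 90°, so θ_B = 90° − 51.25° = 38.75°.
Then n₂/n₁ = tan θ_B = tan 38.75° = 0.803.

n₂/n₁ ≈ 0.803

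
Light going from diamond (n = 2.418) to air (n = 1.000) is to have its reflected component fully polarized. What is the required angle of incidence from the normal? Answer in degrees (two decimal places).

θ_B ≈ 22.47°

At Brewster's angle the reflected and refracted rays are perpendicular, which with Snell's law gives tan θ_B = n₂/n₁.
tan θ_B = n₂/n₁ = 1.000/2.418 = 0.4136.
So θ_B = arctan 0.4136 = 22.47°.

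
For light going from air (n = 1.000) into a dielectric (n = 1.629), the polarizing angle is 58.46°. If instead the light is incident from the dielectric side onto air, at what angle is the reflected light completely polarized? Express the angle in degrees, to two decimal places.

θ_B' ≈ 31.54°

The two Brewster angles are complementary: θ_B' = 90° − θ_B = 90° − 58.46° = 31.54°.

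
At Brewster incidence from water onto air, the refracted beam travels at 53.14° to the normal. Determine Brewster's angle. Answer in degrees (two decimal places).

Brewster's condition makes the reflected and refracted beams perpendicular: θ_B + θ_t = 90°.
θ_B = 90° − 53.14° = 36.86°.

θ_B ≈ 36.86°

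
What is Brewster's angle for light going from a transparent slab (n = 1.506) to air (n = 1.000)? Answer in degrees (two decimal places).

θ_B ≈ 33.58°

Here n₂/n₁ = 1.000/1.506 = 0.6640, and Brewster's law gives tan θ_B = n₂/n₁.
So θ_B = arctan 0.6640 = 33.58°.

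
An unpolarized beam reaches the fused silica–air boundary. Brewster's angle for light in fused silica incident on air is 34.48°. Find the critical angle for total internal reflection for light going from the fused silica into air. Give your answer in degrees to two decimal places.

tan θ_B = n₂/n₁ = tan 34.48° = 0.6868.
Total internal reflection: sin θ_c = n₂/n₁ = 0.6868.
θ_c = arcsin(0.6868) = 43.37°.

θ_c ≈ 43.37°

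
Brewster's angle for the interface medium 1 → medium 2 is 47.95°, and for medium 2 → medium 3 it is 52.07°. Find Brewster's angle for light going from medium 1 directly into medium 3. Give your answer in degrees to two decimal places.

n₂/n₁ = tan 47.95° = 1.1087 and n₃/n₂ = tan 52.07° = 1.2832.
n₃/n₁ = 1.4226. Then tan θ_B(1→3) = n₃/n₁, so θ_B(1→3) = arctan(1.4226) = 54.90°.

θ_B ≈ 54.90°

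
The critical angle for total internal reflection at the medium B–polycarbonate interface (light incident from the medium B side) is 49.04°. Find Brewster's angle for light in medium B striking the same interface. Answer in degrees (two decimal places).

θ_B ≈ 37.06°

n₂/n₁ = sin θ_c = sin 49.04° = 0.7552.
tan θ_B equals the same ratio, so θ_B = arctan(0.7552) = 37.06°.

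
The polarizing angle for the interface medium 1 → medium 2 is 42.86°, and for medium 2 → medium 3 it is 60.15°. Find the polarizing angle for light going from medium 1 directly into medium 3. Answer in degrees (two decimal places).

tan θ_B(1→2) = n₂/n₁ = tan 42.86° = 0.9280.
tan θ_B(2→3) = n₃/n₂ = tan 60.15° = 1.7426.
Multiplying, n₃/n₁ = 0.9280 × 1.7426 = 1.6170, and θ_B(1→3) = arctan 1.6170 = 58.27°.

θ_B ≈ 58.27°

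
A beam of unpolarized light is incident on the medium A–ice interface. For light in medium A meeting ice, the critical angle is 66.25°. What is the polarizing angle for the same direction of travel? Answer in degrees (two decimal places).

n₂/n₁ = sin θ_c = sin 66.25° = 0.9153.
tan θ_B equals the same ratio, so θ_B = arctan(0.9153) = 42.47°.

θ_B ≈ 42.47°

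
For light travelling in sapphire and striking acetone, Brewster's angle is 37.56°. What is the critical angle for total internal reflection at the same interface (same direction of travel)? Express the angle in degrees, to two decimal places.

n₂/n₁ = tan 37.56° = 0.7690; the critical angle satisfies sin θ_c = n₂/n₁.
θ_c = arcsin(0.7690) = 50.26°.

θ_c ≈ 50.26°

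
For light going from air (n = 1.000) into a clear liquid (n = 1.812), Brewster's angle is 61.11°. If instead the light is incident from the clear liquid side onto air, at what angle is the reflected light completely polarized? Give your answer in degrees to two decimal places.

tan θ_B' = n₁/n₂ = 1/tan θ_B, so θ_B' = 90° − θ_B.
θ_B' = 90° − 61.11° = 28.89°.

θ_B' ≈ 28.89°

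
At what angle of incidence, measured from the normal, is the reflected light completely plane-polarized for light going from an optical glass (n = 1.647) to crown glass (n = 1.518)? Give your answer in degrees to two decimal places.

At Brewster's angle the reflected and refracted rays are perpendicular, which with Snell's law gives tan θ_B = n₂/n₁.
Here n₂/n₁ = 1.518/1.647 = 0.9217, and Brewster's law gives tan θ_B = n₂/n₁.
So θ_B = arctan 0.9217 = 42.67°.

θ_B ≈ 42.67°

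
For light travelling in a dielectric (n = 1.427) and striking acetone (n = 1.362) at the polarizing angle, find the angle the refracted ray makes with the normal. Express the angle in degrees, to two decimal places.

First find Brewster's angle: tan θ_B = 1.362/1.427 = 0.9544, giving θ_B = 43.66°.
The refracted ray is perpendicular to the reflected ray, so θ_t = 90° − θ_B = 46.34°.

θ_t ≈ 46.34°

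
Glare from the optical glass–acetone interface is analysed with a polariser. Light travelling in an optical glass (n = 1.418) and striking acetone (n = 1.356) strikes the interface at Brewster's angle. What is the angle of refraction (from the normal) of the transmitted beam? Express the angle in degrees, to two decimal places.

tan θ_B = n₂/n₁ = 1.356/1.418 = 0.9563, so θ_B = 43.72°.
Since θ_B + θ_t = 90° at Brewster incidence, θ_t = 90° − 43.72° = 46.28°.

θ_t ≈ 46.28°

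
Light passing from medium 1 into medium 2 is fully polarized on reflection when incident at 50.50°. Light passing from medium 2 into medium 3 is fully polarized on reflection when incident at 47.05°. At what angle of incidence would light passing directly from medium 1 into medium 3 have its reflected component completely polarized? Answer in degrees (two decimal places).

θ_B ≈ 52.50°

n₂/n₁ = tan 50.50° = 1.2131 and n₃/n₂ = tan 47.05° = 1.0742.
So n₃/n₁ = (n₂/n₁)(n₃/n₂) = 1.2131 × 1.0742 = 1.3032.
θ_B(1→3) = arctan(1.3032) = 52.50°.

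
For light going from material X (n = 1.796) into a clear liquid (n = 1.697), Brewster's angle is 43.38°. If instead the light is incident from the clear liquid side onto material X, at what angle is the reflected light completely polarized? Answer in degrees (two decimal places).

tan θ_B' = n₁/n₂ = 1/tan θ_B, so θ_B' = 90° − θ_B.
θ_B' = 90° − 43.38° = 46.62°.

θ_B' ≈ 46.62°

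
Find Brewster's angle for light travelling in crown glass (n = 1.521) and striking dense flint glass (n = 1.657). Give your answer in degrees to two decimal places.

Brewster's condition: tan θ_B = n₂/n₁ = 1.657/1.521 = 1.0894.
So θ_B = arctan 1.0894 = 47.45°.

θ_B ≈ 47.45°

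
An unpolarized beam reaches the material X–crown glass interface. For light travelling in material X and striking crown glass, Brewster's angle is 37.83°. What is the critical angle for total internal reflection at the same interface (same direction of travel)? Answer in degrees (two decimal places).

θ_c ≈ 50.94°

From Brewster, n₂/n₁ = tan θ_B = tan 37.83° = 0.7765.
Then sin θ_c = n₂/n₁ = 0.7765, so θ_c = arcsin 0.7765 = 50.94°.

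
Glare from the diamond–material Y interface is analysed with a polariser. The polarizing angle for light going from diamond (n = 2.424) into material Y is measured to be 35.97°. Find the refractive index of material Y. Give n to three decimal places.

n ≈ 1.759

Full polarization of the reflected beam means tan θ_B = n₂/n₁, where n₁ is the incident medium (diamond).
n₂ = n₁ tan θ_B = 2.424 × tan 35.97° = 1.759.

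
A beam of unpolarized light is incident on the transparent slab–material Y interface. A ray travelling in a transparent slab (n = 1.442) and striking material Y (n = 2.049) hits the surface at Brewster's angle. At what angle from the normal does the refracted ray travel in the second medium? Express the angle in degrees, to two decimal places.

θ_t ≈ 35.14°

θ_B = arctan(n₂/n₁) = arctan(2.049/1.442) = 54.86°.
The refracted ray is perpendicular to the reflected ray, so θ_t = 90° − θ_B = 35.14°.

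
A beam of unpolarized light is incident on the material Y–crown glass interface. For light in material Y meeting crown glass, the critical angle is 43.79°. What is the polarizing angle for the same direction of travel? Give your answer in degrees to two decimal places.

θ_B ≈ 34.68°

sin θ_c = n₂/n₁, so n₂/n₁ = sin 43.79° = 0.6920.
Brewster: tan θ_B = n₂/n₁ = 0.6920.
θ_B = arctan(0.6920) = 34.68°.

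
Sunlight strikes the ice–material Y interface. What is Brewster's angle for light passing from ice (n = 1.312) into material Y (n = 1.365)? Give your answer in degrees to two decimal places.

θ_B ≈ 46.13°

tan θ_B = n₂/n₁ = 1.365/1.312 = 1.0404.
So θ_B = arctan 1.0404 = 46.13°.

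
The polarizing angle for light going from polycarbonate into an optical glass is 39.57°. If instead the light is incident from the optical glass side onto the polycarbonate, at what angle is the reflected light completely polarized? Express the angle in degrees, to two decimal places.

Reversing the direction swaps n₁ and n₂, so tan θ_B' = 1/tan θ_B and θ_B' = 90° − θ_B.
Hence θ_B' = 90° − 39.57° = 50.43°.

θ_B' ≈ 50.43°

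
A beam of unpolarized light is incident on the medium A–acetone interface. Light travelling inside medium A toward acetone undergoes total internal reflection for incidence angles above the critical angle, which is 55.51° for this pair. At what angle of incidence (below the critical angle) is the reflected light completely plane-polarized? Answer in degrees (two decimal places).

θ_B ≈ 39.50°

n₂/n₁ = sin θ_c = sin 55.51° = 0.8242.
tan θ_B equals the same ratio, so θ_B = arctan(0.8242) = 39.50°.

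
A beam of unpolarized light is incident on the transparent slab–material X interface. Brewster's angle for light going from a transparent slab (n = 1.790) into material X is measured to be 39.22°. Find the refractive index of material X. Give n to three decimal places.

n ≈ 1.461

Full polarization of the reflected beam means tan θ_B = n₂/n₁, where n₁ is the incident medium (a transparent slab).
n₂ = n₁ tan θ_B = 1.790 × tan 39.22° = 1.461.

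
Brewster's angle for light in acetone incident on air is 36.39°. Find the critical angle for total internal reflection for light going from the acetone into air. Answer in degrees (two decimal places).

θ_c ≈ 47.48°

tan θ_B = n₂/n₁ = tan 36.39° = 0.7370.
Total internal reflection: sin θ_c = n₂/n₁ = 0.7370.
θ_c = arcsin(0.7370) = 47.48°.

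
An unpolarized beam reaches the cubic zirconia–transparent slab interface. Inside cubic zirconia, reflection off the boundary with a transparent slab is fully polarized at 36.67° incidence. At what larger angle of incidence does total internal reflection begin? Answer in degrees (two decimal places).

From Brewster, n₂/n₁ = tan θ_B = tan 36.67° = 0.7446.
Then sin θ_c = n₂/n₁ = 0.7446, so θ_c = arcsin 0.7446 = 48.12°.

θ_c ≈ 48.12°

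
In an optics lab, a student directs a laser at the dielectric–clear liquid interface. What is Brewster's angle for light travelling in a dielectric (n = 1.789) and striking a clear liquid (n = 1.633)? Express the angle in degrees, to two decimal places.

θ_B ≈ 42.39°

The reflected p-component vanishes when tan θ_B = n₂/n₁.
Brewster's condition: tan θ_B = n₂/n₁ = 1.633/1.789 = 0.9128. Taking the arctangent, θ_B = 42.39°.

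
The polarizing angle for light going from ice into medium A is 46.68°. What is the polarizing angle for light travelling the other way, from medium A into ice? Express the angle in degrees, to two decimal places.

θ_B' ≈ 43.32°

Reversing the direction swaps n₁ and n₂, so tan θ_B' = 1/tan θ_B and θ_B' = 90° − θ_B.
Hence θ_B' = 90° − 46.68° = 43.32°.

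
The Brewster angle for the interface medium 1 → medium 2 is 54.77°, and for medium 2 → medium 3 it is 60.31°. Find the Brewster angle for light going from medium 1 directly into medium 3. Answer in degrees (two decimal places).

θ_B ≈ 68.07°

Each Brewster angle gives a ratio: n₂/n₁ = tan 54.77° = 1.4160, n₃/n₂ = tan 60.31° = 1.7539.
Multiplying, n₃/n₁ = 1.4160 × 1.7539 = 2.4835, and θ_B(1→3) = arctan 2.4835 = 68.07°.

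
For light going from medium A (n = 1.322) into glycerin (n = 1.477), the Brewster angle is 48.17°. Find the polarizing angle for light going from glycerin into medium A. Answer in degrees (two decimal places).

The two Brewster angles are complementary: θ_B' = 90° − θ_B = 90° − 48.17° = 41.83°.

θ_B' ≈ 41.83°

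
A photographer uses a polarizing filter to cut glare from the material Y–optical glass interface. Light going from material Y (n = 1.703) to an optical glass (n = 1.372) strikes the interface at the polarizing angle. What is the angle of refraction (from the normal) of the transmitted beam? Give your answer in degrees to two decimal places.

θ_t ≈ 51.14°

θ_B = arctan(n₂/n₁) = arctan(1.372/1.703) = 38.86°.
At Brewster's angle the reflected and refracted rays are perpendicular, so θ_t = 90° − θ_B = 90° − 38.86° = 51.14°.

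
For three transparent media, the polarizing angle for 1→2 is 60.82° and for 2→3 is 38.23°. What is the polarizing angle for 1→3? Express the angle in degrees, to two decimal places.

n₂/n₁ = tan 60.82° = 1.7908 and n₃/n₂ = tan 38.23° = 0.7878.
n₃/n₁ = 1.4107. Then tan θ_B(1→3) = n₃/n₁, so θ_B(1→3) = arctan(1.4107) = 54.67°.

θ_B ≈ 54.67°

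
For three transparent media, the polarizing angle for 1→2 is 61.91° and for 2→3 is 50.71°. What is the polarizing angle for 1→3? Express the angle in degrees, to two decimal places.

θ_B ≈ 66.41°

Each Brewster angle gives a ratio: n₂/n₁ = tan 61.91° = 1.8736, n₃/n₂ = tan 50.71° = 1.2222.
Multiplying, n₃/n₁ = 1.8736 × 1.2222 = 2.2899, and θ_B(1→3) = arctan 2.2899 = 66.41°.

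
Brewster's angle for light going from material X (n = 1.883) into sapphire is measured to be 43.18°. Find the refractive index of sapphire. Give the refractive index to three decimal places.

n ≈ 1.767

At Brewster's angle, tan θ_B = n₂/n₁ with n₁ on the incident side (material X) and n₂ on the transmitted side (sapphire).
n₂ = n₁ tan θ_B = 1.883 × tan 43.18° = 1.767.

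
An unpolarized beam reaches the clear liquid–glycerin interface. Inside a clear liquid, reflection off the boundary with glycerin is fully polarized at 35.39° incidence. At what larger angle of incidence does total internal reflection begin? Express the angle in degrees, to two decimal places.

tan θ_B = n₂/n₁ = tan 35.39° = 0.7104.
Total internal reflection: sin θ_c = n₂/n₁ = 0.7104.
θ_c = arcsin(0.7104) = 45.27°.

θ_c ≈ 45.27°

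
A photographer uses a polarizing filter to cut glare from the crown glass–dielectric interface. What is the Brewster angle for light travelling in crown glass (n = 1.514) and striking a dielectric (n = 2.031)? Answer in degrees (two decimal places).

θ_B ≈ 53.30°

Here n₂/n₁ = 2.031/1.514 = 1.3415, and Brewster's law gives tan θ_B = n₂/n₁. Taking the arctangent, θ_B = 53.30°.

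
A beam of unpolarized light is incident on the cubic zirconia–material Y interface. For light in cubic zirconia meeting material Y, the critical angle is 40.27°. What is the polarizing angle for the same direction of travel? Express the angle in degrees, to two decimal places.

θ_B ≈ 32.88°

sin θ_c = n₂/n₁, so n₂/n₁ = sin 40.27° = 0.6464.
Brewster: tan θ_B = n₂/n₁ = 0.6464.
θ_B = arctan(0.6464) = 32.88°.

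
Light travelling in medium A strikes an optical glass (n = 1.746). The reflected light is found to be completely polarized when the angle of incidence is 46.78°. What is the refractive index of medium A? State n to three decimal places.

n ≈ 1.641

Full polarization of the reflected beam means tan θ_B = n₂/n₁, where n₁ is the incident medium (medium A).
n₁ = n₂ / tan θ_B = 1.746 / tan 46.78° = 1.641.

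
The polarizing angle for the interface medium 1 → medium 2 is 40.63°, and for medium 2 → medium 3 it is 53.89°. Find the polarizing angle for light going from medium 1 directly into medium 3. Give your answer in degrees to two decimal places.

θ_B ≈ 49.63°

tan θ_B(1→2) = n₂/n₁ = tan 40.63° = 0.8580.
tan θ_B(2→3) = n₃/n₂ = tan 53.89° = 1.3708.
n₃/n₁ = 1.1762. Then tan θ_B(1→3) = n₃/n₁, so θ_B(1→3) = arctan(1.1762) = 49.63°.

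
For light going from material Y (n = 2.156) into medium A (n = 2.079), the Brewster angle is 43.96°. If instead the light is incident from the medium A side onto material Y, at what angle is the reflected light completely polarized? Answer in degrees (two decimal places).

θ_B' ≈ 46.04°

Reversing the direction swaps n₁ and n₂, so tan θ_B' = 1/tan θ_B and θ_B' = 90° − θ_B.
Hence θ_B' = 90° − 43.96° = 46.04°.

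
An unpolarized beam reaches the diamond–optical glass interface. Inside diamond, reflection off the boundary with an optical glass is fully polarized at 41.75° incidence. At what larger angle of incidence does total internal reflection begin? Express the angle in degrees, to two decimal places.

From Brewster, n₂/n₁ = tan θ_B = tan 41.75° = 0.8925.
Then sin θ_c = n₂/n₁ = 0.8925, so θ_c = arcsin 0.8925 = 63.19°.

θ_c ≈ 63.19°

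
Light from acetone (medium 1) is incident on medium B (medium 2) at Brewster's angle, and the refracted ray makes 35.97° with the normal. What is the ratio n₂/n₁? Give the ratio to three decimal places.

At Brewster incidence θ_B = 90° − θ_t = 90° − 35.97° = 54.03°.
tan θ_B = n₂/n₁, so n₂/n₁ = tan 54.03° = 1.378.

n₂/n₁ ≈ 1.378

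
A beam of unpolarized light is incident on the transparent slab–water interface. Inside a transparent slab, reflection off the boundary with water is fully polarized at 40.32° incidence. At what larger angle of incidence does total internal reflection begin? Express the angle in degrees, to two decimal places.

tan θ_B = n₂/n₁ = tan 40.32° = 0.8487.
Total internal reflection: sin θ_c = n₂/n₁ = 0.8487.
θ_c = arcsin(0.8487) = 58.07°.

θ_c ≈ 58.07°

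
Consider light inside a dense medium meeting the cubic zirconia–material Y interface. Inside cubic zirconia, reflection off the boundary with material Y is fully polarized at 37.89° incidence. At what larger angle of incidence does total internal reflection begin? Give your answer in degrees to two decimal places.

n₂/n₁ = tan 37.89° = 0.7782; the critical angle satisfies sin θ_c = n₂/n₁.
θ_c = arcsin(0.7782) = 51.10°.

θ_c ≈ 51.10°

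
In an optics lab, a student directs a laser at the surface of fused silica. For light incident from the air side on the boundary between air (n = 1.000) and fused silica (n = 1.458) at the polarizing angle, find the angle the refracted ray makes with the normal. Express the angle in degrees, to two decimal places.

tan θ_B = n₂/n₁ = 1.458/1.000 = 1.4580, so θ_B = 55.55°.
The refracted ray is perpendicular to the reflected ray, so θ_t = 90° − θ_B = 34.45°.

θ_t ≈ 34.45°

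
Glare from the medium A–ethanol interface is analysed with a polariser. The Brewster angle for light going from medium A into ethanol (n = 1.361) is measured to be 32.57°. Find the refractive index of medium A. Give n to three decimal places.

Brewster's law: tan θ_B = n₂/n₁ (light incident in medium A, refracted into ethanol).
n₁ = n₂ / tan θ_B = 1.361 / tan 32.57° = 2.131.

n ≈ 2.131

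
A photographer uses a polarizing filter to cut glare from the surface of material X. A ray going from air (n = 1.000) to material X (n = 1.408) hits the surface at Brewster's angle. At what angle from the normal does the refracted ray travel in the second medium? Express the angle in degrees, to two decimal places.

θ_t ≈ 35.38°

θ_B = arctan(n₂/n₁) = arctan(1.408/1.000) = 54.62°.
At Brewster's angle the reflected and refracted rays are perpendicular, so θ_t = 90° − θ_B = 90° − 54.62° = 35.38°.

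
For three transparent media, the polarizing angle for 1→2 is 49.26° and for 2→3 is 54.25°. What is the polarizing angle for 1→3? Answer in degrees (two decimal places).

θ_B ≈ 58.20°

n₂/n₁ = tan 49.26° = 1.1610 and n₃/n₂ = tan 54.25° = 1.3891.
Multiplying, n₃/n₁ = 1.1610 × 1.3891 = 1.6127, and θ_B(1→3) = arctan 1.6127 = 58.20°.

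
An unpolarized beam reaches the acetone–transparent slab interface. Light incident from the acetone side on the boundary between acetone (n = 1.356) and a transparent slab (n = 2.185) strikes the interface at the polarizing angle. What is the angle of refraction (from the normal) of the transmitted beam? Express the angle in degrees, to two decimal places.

θ_t ≈ 31.82°

First find Brewster's angle: tan θ_B = 2.185/1.356 = 1.6114, giving θ_B = 58.18°.
Since θ_B + θ_t = 90° at Brewster incidence, θ_t = 90° − 58.18° = 31.82°.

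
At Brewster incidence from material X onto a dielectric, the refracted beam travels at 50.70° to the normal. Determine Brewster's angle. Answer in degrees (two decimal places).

At Brewster's angle the reflected and refracted rays are perpendicular, so θ_B + θ_t = 90°.
θ_B = 90° − 50.70° = 39.30°.

θ_B ≈ 39.30°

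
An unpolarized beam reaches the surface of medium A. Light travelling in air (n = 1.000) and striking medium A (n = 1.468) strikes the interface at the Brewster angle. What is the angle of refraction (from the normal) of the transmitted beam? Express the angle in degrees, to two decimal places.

θ_B = arctan(n₂/n₁) = arctan(1.468/1.000) = 55.74°.
The refracted ray is perpendicular to the reflected ray, so θ_t = 90° − θ_B = 34.26°.

θ_t ≈ 34.26°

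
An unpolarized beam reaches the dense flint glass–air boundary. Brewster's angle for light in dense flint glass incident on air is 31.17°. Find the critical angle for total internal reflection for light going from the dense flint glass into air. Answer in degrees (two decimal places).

θ_c ≈ 37.22°

tan θ_B = n₂/n₁ = tan 31.17° = 0.6049.
Total internal reflection: sin θ_c = n₂/n₁ = 0.6049.
θ_c = arcsin(0.6049) = 37.22°.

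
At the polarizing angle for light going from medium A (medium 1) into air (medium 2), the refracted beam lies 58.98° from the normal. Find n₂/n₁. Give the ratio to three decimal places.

n₂/n₁ ≈ 0.601

θ_B + θ_t = 90°, so θ_B = 90° − 58.98° = 31.02°.
tan θ_B = n₂/n₁, so n₂/n₁ = tan 31.02° = 0.601.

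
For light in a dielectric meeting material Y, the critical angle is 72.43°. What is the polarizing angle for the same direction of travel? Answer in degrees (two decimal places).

θ_B ≈ 43.63°

n₂/n₁ = sin θ_c = sin 72.43° = 0.9533.
tan θ_B equals the same ratio, so θ_B = arctan(0.9533) = 43.63°.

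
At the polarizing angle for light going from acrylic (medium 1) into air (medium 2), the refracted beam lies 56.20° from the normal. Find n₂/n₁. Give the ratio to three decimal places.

θ_B + θ_t = 90°, so θ_B = 90° − 56.20° = 33.80°.
Then n₂/n₁ = tan θ_B = tan 33.80° = 0.669.

n₂/n₁ ≈ 0.669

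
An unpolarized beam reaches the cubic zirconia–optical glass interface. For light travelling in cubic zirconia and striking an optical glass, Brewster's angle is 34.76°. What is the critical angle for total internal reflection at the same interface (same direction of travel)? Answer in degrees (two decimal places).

θ_c ≈ 43.95°

tan θ_B = n₂/n₁ = tan 34.76° = 0.6940.
Total internal reflection: sin θ_c = n₂/n₁ = 0.6940.
θ_c = arcsin(0.6940) = 43.95°.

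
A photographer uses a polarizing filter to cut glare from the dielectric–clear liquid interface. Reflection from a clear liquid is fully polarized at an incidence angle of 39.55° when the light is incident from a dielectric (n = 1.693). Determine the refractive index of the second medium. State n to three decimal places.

n ≈ 1.398

Full polarization of the reflected beam means tan θ_B = n₂/n₁, where n₁ is the incident medium (a dielectric).
n₂ = n₁ tan θ_B = 1.693 × tan 39.55° = 1.398.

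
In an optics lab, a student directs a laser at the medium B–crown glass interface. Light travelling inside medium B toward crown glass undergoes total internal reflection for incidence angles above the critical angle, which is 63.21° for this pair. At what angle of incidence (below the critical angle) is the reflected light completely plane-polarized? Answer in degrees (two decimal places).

At the critical angle sin θ_c = n₂/n₁, giving n₂/n₁ = sin 63.21° = 0.8927.
Then tan θ_B = n₂/n₁ = 0.8927, so θ_B = arctan 0.8927 = 41.75°.

θ_B ≈ 41.75°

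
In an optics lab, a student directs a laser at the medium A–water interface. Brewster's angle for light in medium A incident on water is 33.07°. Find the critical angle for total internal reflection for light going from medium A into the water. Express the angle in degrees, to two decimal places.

n₂/n₁ = tan 33.07° = 0.6511; the critical angle satisfies sin θ_c = n₂/n₁.
θ_c = arcsin(0.6511) = 40.63°.

θ_c ≈ 40.63°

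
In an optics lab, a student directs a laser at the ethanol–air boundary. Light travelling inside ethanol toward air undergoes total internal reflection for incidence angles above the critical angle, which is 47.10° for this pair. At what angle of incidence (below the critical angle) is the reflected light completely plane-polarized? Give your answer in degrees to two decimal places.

sin θ_c = n₂/n₁, so n₂/n₁ = sin 47.10° = 0.7325.
Brewster: tan θ_B = n₂/n₁ = 0.7325.
θ_B = arctan(0.7325) = 36.22°.

θ_B ≈ 36.22°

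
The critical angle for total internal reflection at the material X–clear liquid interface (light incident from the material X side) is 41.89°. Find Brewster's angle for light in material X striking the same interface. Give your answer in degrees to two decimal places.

θ_B ≈ 33.73°

sin θ_c = n₂/n₁, so n₂/n₁ = sin 41.89° = 0.6677.
Brewster: tan θ_B = n₂/n₁ = 0.6677.
θ_B = arctan(0.6677) = 33.73°.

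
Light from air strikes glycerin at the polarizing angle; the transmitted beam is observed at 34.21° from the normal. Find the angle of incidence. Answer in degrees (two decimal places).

At Brewster's angle the reflected and refracted rays are perpendicular, so θ_B + θ_t = 90°.
So θ_B = 90° − θ_t = 90° − 34.21° = 55.79°.

θ_B ≈ 55.79°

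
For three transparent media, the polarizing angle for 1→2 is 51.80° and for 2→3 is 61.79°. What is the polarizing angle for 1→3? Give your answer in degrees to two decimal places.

θ_B ≈ 67.11°

n₂/n₁ = tan 51.80° = 1.2708 and n₃/n₂ = tan 61.79° = 1.8642.
So n₃/n₁ = (n₂/n₁)(n₃/n₂) = 1.2708 × 1.8642 = 2.3690.
θ_B(1→3) = arctan(2.3690) = 67.11°.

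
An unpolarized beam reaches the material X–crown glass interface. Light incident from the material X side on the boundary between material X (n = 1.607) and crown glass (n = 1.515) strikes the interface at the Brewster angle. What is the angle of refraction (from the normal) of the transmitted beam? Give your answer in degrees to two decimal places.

θ_t ≈ 46.69°

θ_B = arctan(n₂/n₁) = arctan(1.515/1.607) = 43.31°.
Since θ_B + θ_t = 90° at Brewster incidence, θ_t = 90° − 43.31° = 46.69°.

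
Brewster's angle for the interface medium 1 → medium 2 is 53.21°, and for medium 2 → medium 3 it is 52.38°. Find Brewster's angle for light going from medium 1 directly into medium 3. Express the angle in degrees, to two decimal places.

n₂/n₁ = tan 53.21° = 1.3372 and n₃/n₂ = tan 52.38° = 1.2976.
n₃/n₁ = 1.7352. Then tan θ_B(1→3) = n₃/n₁, so θ_B(1→3) = arctan(1.7352) = 60.04°.

θ_B ≈ 60.04°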